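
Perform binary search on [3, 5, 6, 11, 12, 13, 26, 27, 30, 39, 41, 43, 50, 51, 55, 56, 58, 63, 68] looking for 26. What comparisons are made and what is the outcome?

Binary search for 26 in [3, 5, 6, 11, 12, 13, 26, 27, 30, 39, 41, 43, 50, 51, 55, 56, 58, 63, 68]:

lo=0, hi=18, mid=9, arr[mid]=39 -> 39 > 26, search left half
lo=0, hi=8, mid=4, arr[mid]=12 -> 12 < 26, search right half
lo=5, hi=8, mid=6, arr[mid]=26 -> Found target at index 6!

Binary search finds 26 at index 6 after 3 comparisons. The search repeatedly halves the search space by comparing with the middle element.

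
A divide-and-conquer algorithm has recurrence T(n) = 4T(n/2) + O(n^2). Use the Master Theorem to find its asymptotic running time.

Master Theorem for T(n) = 4T(n/2) + O(n^2):

a = 4, b = 2, c = 2
log_b(a) = log_2(4) = 2.0000

Case 2: c = 2 = log_2(4) = 2.0000
T(n) = O(n^2 log n) = O(n^2 log n)

For T(n) = 4T(n/2) + O(n^2): log_2(4) = 2.0000. This is Case 2 of the Master Theorem (c = log_b(a), equal work at all levels), giving O(n^2 log n).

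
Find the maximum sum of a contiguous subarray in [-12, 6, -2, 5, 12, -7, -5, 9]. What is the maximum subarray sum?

Using Kadane's algorithm on [-12, 6, -2, 5, 12, -7, -5, 9]:

Scanning through the array:
Position 1 (value 6): max_ending_here = 6, max_so_far = 6
Position 2 (value -2): max_ending_here = 4, max_so_far = 6
Position 3 (value 5): max_ending_here = 9, max_so_far = 9
Position 4 (value 12): max_ending_here = 21, max_so_far = 21
Position 5 (value -7): max_ending_here = 14, max_so_far = 21
Position 6 (value -5): max_ending_here = 9, max_so_far = 21
Position 7 (value 9): max_ending_here = 18, max_so_far = 21

Maximum subarray: [6, -2, 5, 12]
Maximum sum: 21

The maximum subarray is [6, -2, 5, 12] with sum 21. This subarray runs from index 1 to index 4.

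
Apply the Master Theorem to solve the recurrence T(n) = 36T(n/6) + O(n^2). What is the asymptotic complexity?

Master Theorem for T(n) = 36T(n/6) + O(n^2):

a = 36, b = 6, c = 2
log_b(a) = log_6(36) = 2.0000

Case 2: c = 2 = log_6(36) = 2.0000
T(n) = O(n^2 log n) = O(n^2 log n)

For T(n) = 36T(n/6) + O(n^2): log_6(36) = 2.0000. This is Case 2 of the Master Theorem (c = log_b(a), equal work at all levels), giving O(n^2 log n).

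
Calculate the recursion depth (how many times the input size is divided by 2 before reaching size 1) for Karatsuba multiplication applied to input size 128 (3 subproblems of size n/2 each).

For divide and conquer with division factor 2:

Problem sizes at each level:
Level 0: 128
Level 1: 64
Level 2: 32
Level 3: 16
Level 4: 8
Level 5: 4
Level 6: 2
Level 7: 1

The root is level 0 and the size-1 base case is level 7 (the tree spans levels 0 through 7, i.e. 8 levels counting the root), so the depth is the number of divisions: log_2(128) = 7

The recursion tree depth is log_2(128) = 7. At each level, the problem size is divided by 2, so it takes 7 divisions to reduce to a base case of size 1. The algorithm makes 3 recursive calls at each level.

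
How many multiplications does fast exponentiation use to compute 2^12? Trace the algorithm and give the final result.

Computing 2^12 by squaring (build up from 2^1; each line after the first costs one multiplication):

2^1 = 2
2^2 = (2^1)^2 = 2^2 = 4
2^3 = 2 * 2^2 = 2 * 4 = 8
2^6 = (2^3)^2 = 8^2 = 64
2^12 = (2^6)^2 = 64^2 = 4096

Result: 4096
Multiplications needed: 4 (4 lines after 2^1)

2^12 = 4096. Using exponentiation by squaring, this requires 4 multiplications. The key idea: if the exponent is even, square the half-power; if odd, multiply by the base once.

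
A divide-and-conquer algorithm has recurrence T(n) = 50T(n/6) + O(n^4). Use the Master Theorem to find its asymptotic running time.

Master Theorem for T(n) = 50T(n/6) + O(n^4):

a = 50, b = 6, c = 4
log_b(a) = log_6(50) = 2.1833

Case 3: c = 4 > log_6(50) = 2.1833
T(n) = O(n^4) = O(n^4)

For T(n) = 50T(n/6) + O(n^4): log_6(50) = 2.1833. This is Case 3 of the Master Theorem (c > log_b(a), work dominated by root), giving O(n^4).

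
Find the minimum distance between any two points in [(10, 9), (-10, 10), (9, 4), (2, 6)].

Computing all pairwise distances among 4 points:

d((10, 9), (-10, 10)) = 20.025
d((10, 9), (9, 4)) = 5.099 <-- minimum
d((10, 9), (2, 6)) = 8.544
d((-10, 10), (9, 4)) = 19.9249
d((-10, 10), (2, 6)) = 12.6491
d((9, 4), (2, 6)) = 7.2801

Closest pair: (10, 9) and (9, 4) with distance 5.099

The closest pair is (10, 9) and (9, 4) with Euclidean distance 5.099. For 4 points, brute-force pairwise comparison is shown above. For large n, the divide-and-conquer algorithm (sort by x, recurse on halves, check the dividing strip) achieves O(n log n).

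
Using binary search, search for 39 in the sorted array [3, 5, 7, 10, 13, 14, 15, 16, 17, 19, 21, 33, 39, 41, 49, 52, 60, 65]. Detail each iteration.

Binary search for 39 in [3, 5, 7, 10, 13, 14, 15, 16, 17, 19, 21, 33, 39, 41, 49, 52, 60, 65]:

lo=0, hi=17, mid=8, arr[mid]=17 -> 17 < 39, search right half
lo=9, hi=17, mid=13, arr[mid]=41 -> 41 > 39, search left half
lo=9, hi=12, mid=10, arr[mid]=21 -> 21 < 39, search right half
lo=11, hi=12, mid=11, arr[mid]=33 -> 33 < 39, search right half
lo=12, hi=12, mid=12, arr[mid]=39 -> Found target at index 12!

Binary search finds 39 at index 12 after 5 comparisons. The search repeatedly halves the search space by comparing with the middle element.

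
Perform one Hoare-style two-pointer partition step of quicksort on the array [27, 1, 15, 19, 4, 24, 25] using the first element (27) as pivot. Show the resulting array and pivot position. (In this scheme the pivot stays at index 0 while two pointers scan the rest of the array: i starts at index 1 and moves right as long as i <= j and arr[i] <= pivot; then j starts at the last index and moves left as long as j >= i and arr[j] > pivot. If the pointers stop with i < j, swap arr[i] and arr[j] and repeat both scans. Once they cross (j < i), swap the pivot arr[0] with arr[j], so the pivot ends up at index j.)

Hoare-style two-pointer partition with pivot = 27:

Initial array: [27, 1, 15, 19, 4, 24, 25]

Pointers start at i = 1, j = 6.
i ends at 7, j ends at 6: the pointers have crossed (j < i), so scanning stops.

Swap pivot arr[0] with arr[6] to place pivot at position 6: [25, 1, 15, 19, 4, 24, 27]
Pivot position: 6

After partitioning with pivot 27, the array becomes [25, 1, 15, 19, 4, 24, 27]. The pivot is placed at index 6. All elements to the left of the pivot are <= 27, and all elements to the right are > 27.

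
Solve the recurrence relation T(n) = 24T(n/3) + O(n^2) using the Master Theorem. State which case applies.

Master Theorem for T(n) = 24T(n/3) + O(n^2):

a = 24, b = 3, c = 2
log_b(a) = log_3(24) = 2.8928

Case 1: c = 2 < log_3(24) = 2.8928
T(n) = O(n^(log_3 24))

For T(n) = 24T(n/3) + O(n^2): log_3(24) = 2.8928. This is Case 1 of the Master Theorem (c < log_b(a), work dominated by leaves), giving O(n^(log_3 24)).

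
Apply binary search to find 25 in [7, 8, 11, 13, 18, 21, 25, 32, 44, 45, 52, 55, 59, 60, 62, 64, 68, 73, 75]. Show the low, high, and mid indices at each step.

Binary search for 25 in [7, 8, 11, 13, 18, 21, 25, 32, 44, 45, 52, 55, 59, 60, 62, 64, 68, 73, 75]:

lo=0, hi=18, mid=9, arr[mid]=45 -> 45 > 25, search left half
lo=0, hi=8, mid=4, arr[mid]=18 -> 18 < 25, search right half
lo=5, hi=8, mid=6, arr[mid]=25 -> Found target at index 6!

Binary search finds 25 at index 6 after 3 comparisons. The search repeatedly halves the search space by comparing with the middle element.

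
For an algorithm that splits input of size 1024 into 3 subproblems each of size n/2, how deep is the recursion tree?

For divide and conquer with division factor 2:

Problem sizes at each level:
Level 0: 1024
Level 1: 512
Level 2: 256
Level 3: 128
Level 4: 64
Level 5: 32
Level 6: 16
Level 7: 8
Level 8: 4
Level 9: 2
Level 10: 1

The root is level 0 and the size-1 base case is level 10 (the tree spans levels 0 through 10, i.e. 11 levels counting the root), so the depth is the number of divisions: log_2(1024) = 10

The recursion tree depth is log_2(1024) = 10. At each level, the problem size is divided by 2, so it takes 10 divisions to reduce to a base case of size 1. The algorithm makes 3 recursive calls at each level.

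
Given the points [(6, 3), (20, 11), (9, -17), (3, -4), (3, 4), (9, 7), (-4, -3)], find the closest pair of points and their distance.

Computing all pairwise distances among 7 points:

d((6, 3), (20, 11)) = 16.1245
d((6, 3), (9, -17)) = 20.2237
d((6, 3), (3, -4)) = 7.6158
d((6, 3), (3, 4)) = 3.1623 <-- minimum
d((6, 3), (9, 7)) = 5.0
d((6, 3), (-4, -3)) = 11.6619
d((20, 11), (9, -17)) = 30.0832
d((20, 11), (3, -4)) = 22.6716
d((20, 11), (3, 4)) = 18.3848
d((20, 11), (9, 7)) = 11.7047
d((20, 11), (-4, -3)) = 27.7849
d((9, -17), (3, -4)) = 14.3178
d((9, -17), (3, 4)) = 21.8403
d((9, -17), (9, 7)) = 24.0
d((9, -17), (-4, -3)) = 19.105
d((3, -4), (3, 4)) = 8.0
d((3, -4), (9, 7)) = 12.53
d((3, -4), (-4, -3)) = 7.0711
d((3, 4), (9, 7)) = 6.7082
d((3, 4), (-4, -3)) = 9.8995
d((9, 7), (-4, -3)) = 16.4012

Closest pair: (6, 3) and (3, 4) with distance 3.1623

The closest pair is (6, 3) and (3, 4) with Euclidean distance 3.1623. For 7 points, brute-force pairwise comparison is shown above. For large n, the divide-and-conquer algorithm (sort by x, recurse on halves, check the dividing strip) achieves O(n log n).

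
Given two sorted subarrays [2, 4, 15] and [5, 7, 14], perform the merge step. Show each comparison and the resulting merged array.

Merging process:

Compare 2 vs 5: take 2 from left. Merged: [2]
Compare 4 vs 5: take 4 from left. Merged: [2, 4]
Compare 15 vs 5: take 5 from right. Merged: [2, 4, 5]
Compare 15 vs 7: take 7 from right. Merged: [2, 4, 5, 7]
Compare 15 vs 14: take 14 from right. Merged: [2, 4, 5, 7, 14]
Append remaining from left: [15]. Merged: [2, 4, 5, 7, 14, 15]

Final merged array: [2, 4, 5, 7, 14, 15]
Total comparisons: 5

The merged array is [2, 4, 5, 7, 14, 15], requiring 5 comparisons. The merge step runs in O(n) time where n is the total number of elements.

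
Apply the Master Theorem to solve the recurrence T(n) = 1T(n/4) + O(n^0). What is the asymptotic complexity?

Master Theorem for T(n) = 1T(n/4) + O(n^0):

a = 1, b = 4, c = 0
log_b(a) = log_4(1) = 0.0000

Case 2: c = 0 = log_4(1) = 0.0000
T(n) = O(n^0 log n) = O(log n)

For T(n) = 1T(n/4) + O(n^0): log_4(1) = 0.0000. This is Case 2 of the Master Theorem (c = log_b(a), equal work at all levels), giving O(log n).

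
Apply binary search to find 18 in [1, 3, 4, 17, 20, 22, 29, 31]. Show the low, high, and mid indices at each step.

Binary search for 18 in [1, 3, 4, 17, 20, 22, 29, 31]:

lo=0, hi=7, mid=3, arr[mid]=17 -> 17 < 18, search right half
lo=4, hi=7, mid=5, arr[mid]=22 -> 22 > 18, search left half
lo=4, hi=4, mid=4, arr[mid]=20 -> 20 > 18, search left half
lo=4 > hi=3, target 18 not found

Binary search determines that 18 is not in the array after 3 comparisons. The search space was exhausted without finding the target.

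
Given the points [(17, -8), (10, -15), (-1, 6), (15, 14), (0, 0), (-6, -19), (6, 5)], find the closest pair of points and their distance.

Computing all pairwise distances among 7 points:

d((17, -8), (10, -15)) = 9.8995
d((17, -8), (-1, 6)) = 22.8035
d((17, -8), (15, 14)) = 22.0907
d((17, -8), (0, 0)) = 18.7883
d((17, -8), (-6, -19)) = 25.4951
d((17, -8), (6, 5)) = 17.0294
d((10, -15), (-1, 6)) = 23.7065
d((10, -15), (15, 14)) = 29.4279
d((10, -15), (0, 0)) = 18.0278
d((10, -15), (-6, -19)) = 16.4924
d((10, -15), (6, 5)) = 20.3961
d((-1, 6), (15, 14)) = 17.8885
d((-1, 6), (0, 0)) = 6.0828 <-- minimum
d((-1, 6), (-6, -19)) = 25.4951
d((-1, 6), (6, 5)) = 7.0711
d((15, 14), (0, 0)) = 20.5183
d((15, 14), (-6, -19)) = 39.1152
d((15, 14), (6, 5)) = 12.7279
d((0, 0), (-6, -19)) = 19.9249
d((0, 0), (6, 5)) = 7.8102
d((-6, -19), (6, 5)) = 26.8328

Closest pair: (-1, 6) and (0, 0) with distance 6.0828

The closest pair is (-1, 6) and (0, 0) with Euclidean distance 6.0828. For 7 points, brute-force pairwise comparison is shown above. For large n, the divide-and-conquer algorithm (sort by x, recurse on halves, check the dividing strip) achieves O(n log n).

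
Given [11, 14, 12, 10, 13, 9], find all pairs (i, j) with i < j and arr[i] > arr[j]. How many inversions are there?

Finding inversions in [11, 14, 12, 10, 13, 9]:

(0, 3): arr[0]=11 > arr[3]=10
(0, 5): arr[0]=11 > arr[5]=9
(1, 2): arr[1]=14 > arr[2]=12
(1, 3): arr[1]=14 > arr[3]=10
(1, 4): arr[1]=14 > arr[4]=13
(1, 5): arr[1]=14 > arr[5]=9
(2, 3): arr[2]=12 > arr[3]=10
(2, 5): arr[2]=12 > arr[5]=9
(3, 5): arr[3]=10 > arr[5]=9
(4, 5): arr[4]=13 > arr[5]=9

Total inversions: 10

The array has 10 inversion(s): (0,3), (0,5), (1,2), (1,3), (1,4), (1,5), (2,3), (2,5), (3,5), (4,5). Each pair (i,j) satisfies i < j and arr[i] > arr[j].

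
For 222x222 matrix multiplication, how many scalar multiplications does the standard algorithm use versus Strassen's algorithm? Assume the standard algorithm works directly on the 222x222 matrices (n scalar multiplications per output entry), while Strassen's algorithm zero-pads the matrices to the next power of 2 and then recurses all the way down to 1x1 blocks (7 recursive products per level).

Matrix multiplication for 222x222 matrices:

Strassen's algorithm requires power-of-2 dimensions. Pad 222x222 to 256x256 (next power of 2).

Standard algorithm: 222^3 = 10941048 multiplications
Strassen's algorithm: 7^(log2(256)) = 7^8 = 5764801 multiplications
Savings: 10941048 - 5764801 = 5176247 multiplications

Standard: 10941048 multiplications (222^3). Strassen: 5764801 multiplications (7^8, after padding to 256x256). Strassen reduces 8 recursive multiplications to 7 at each level.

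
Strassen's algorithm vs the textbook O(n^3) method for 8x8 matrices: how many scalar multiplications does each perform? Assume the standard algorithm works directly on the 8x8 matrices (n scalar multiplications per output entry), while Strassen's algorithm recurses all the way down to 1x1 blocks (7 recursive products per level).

Matrix multiplication for 8x8 matrices:

Standard algorithm: 8^3 = 512 multiplications
Strassen's algorithm: 7^(log2(8)) = 7^3 = 343 multiplications
Savings: 512 - 343 = 169 multiplications

Standard: 512 multiplications (8^3). Strassen: 343 multiplications (7^3). Strassen reduces 8 recursive multiplications to 7 at each level.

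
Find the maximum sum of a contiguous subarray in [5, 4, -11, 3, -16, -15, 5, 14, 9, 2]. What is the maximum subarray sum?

Using Kadane's algorithm on [5, 4, -11, 3, -16, -15, 5, 14, 9, 2]:

Scanning through the array:
Position 1 (value 4): max_ending_here = 9, max_so_far = 9
Position 2 (value -11): max_ending_here = -2, max_so_far = 9
Position 3 (value 3): max_ending_here = 3, max_so_far = 9
Position 4 (value -16): max_ending_here = -13, max_so_far = 9
Position 5 (value -15): max_ending_here = -15, max_so_far = 9
Position 6 (value 5): max_ending_here = 5, max_so_far = 9
Position 7 (value 14): max_ending_here = 19, max_so_far = 19
Position 8 (value 9): max_ending_here = 28, max_so_far = 28
Position 9 (value 2): max_ending_here = 30, max_so_far = 30

Maximum subarray: [5, 14, 9, 2]
Maximum sum: 30

The maximum subarray is [5, 14, 9, 2] with sum 30. This subarray runs from index 6 to index 9.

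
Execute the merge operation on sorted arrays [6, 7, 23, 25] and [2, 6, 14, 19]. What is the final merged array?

Merging process:

Compare 6 vs 2: take 2 from right. Merged: [2]
Compare 6 vs 6: take 6 from left. Merged: [2, 6]
Compare 7 vs 6: take 6 from right. Merged: [2, 6, 6]
Compare 7 vs 14: take 7 from left. Merged: [2, 6, 6, 7]
Compare 23 vs 14: take 14 from right. Merged: [2, 6, 6, 7, 14]
Compare 23 vs 19: take 19 from right. Merged: [2, 6, 6, 7, 14, 19]
Append remaining from left: [23, 25]. Merged: [2, 6, 6, 7, 14, 19, 23, 25]

Final merged array: [2, 6, 6, 7, 14, 19, 23, 25]
Total comparisons: 6

The merged array is [2, 6, 6, 7, 14, 19, 23, 25], requiring 6 comparisons. The merge step runs in O(n) time where n is the total number of elements.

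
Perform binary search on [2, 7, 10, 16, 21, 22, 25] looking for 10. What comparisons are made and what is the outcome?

Binary search for 10 in [2, 7, 10, 16, 21, 22, 25]:

lo=0, hi=6, mid=3, arr[mid]=16 -> 16 > 10, search left half
lo=0, hi=2, mid=1, arr[mid]=7 -> 7 < 10, search right half
lo=2, hi=2, mid=2, arr[mid]=10 -> Found target at index 2!

Binary search finds 10 at index 2 after 3 comparisons. The search repeatedly halves the search space by comparing with the middle element.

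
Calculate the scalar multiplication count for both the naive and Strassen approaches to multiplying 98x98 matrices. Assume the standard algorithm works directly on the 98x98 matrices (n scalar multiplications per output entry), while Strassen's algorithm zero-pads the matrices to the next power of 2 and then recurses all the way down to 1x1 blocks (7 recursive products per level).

Matrix multiplication for 98x98 matrices:

Strassen's algorithm requires power-of-2 dimensions. Pad 98x98 to 128x128 (next power of 2).

Standard algorithm: 98^3 = 941192 multiplications
Strassen's algorithm: 7^(log2(128)) = 7^7 = 823543 multiplications
Savings: 941192 - 823543 = 117649 multiplications

Standard: 941192 multiplications (98^3). Strassen: 823543 multiplications (7^7, after padding to 128x128). Strassen reduces 8 recursive multiplications to 7 at each level.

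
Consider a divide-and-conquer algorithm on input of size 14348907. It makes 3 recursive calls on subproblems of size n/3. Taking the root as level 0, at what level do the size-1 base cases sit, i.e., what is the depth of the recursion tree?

For divide and conquer with division factor 3:

Problem sizes at each level:
Level 0: 14348907
Level 1: 4782969
Level 2: 1594323
Level 3: 531441
Level 4: 177147
Level 5: 59049
Level 6: 19683
Level 7: 6561
Level 8: 2187
Level 9: 729
Level 10: 243
Level 11: 81
Level 12: 27
Level 13: 9
Level 14: 3
Level 15: 1

The root is level 0 and the size-1 base case is level 15 (the tree spans levels 0 through 15, i.e. 16 levels counting the root), so the depth is the number of divisions: log_3(14348907) = 15

The recursion tree depth is log_3(14348907) = 15. At each level, the problem size is divided by 3, so it takes 15 divisions to reduce to a base case of size 1. The algorithm makes 3 recursive calls at each level.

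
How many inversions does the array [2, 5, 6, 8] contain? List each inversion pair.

Finding inversions in [2, 5, 6, 8]:


Total inversions: 0

The array has 0 inversions. It is already sorted.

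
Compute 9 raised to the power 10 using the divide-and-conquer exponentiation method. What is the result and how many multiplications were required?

Computing 9^10 by squaring (build up from 9^1; each line after the first costs one multiplication):

9^1 = 9
9^2 = (9^1)^2 = 9^2 = 81
9^4 = (9^2)^2 = 81^2 = 6561
9^5 = 9 * 9^4 = 9 * 6561 = 59049
9^10 = (9^5)^2 = 59049^2 = 3486784401

Result: 3486784401
Multiplications needed: 4 (4 lines after 9^1)

9^10 = 3486784401. Using exponentiation by squaring, this requires 4 multiplications. The key idea: if the exponent is even, square the half-power; if odd, multiply by the base once.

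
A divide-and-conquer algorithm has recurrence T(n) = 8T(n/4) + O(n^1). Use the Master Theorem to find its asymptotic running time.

Master Theorem for T(n) = 8T(n/4) + O(n^1):

a = 8, b = 4, c = 1
log_b(a) = log_4(8) = 1.5000

Case 1: c = 1 < log_4(8) = 1.5000
T(n) = O(n^(log_4 8))

For T(n) = 8T(n/4) + O(n^1): log_4(8) = 1.5000. This is Case 1 of the Master Theorem (c < log_b(a), work dominated by leaves), giving O(n^(log_4 8)).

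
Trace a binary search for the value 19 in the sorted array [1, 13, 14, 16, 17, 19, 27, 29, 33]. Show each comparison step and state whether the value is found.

Binary search for 19 in [1, 13, 14, 16, 17, 19, 27, 29, 33]:

lo=0, hi=8, mid=4, arr[mid]=17 -> 17 < 19, search right half
lo=5, hi=8, mid=6, arr[mid]=27 -> 27 > 19, search left half
lo=5, hi=5, mid=5, arr[mid]=19 -> Found target at index 5!

Binary search finds 19 at index 5 after 3 comparisons. The search repeatedly halves the search space by comparing with the middle element.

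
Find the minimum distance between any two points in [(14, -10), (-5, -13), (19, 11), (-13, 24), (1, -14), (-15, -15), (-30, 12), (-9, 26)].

Computing all pairwise distances among 8 points:

d((14, -10), (-5, -13)) = 19.2354
d((14, -10), (19, 11)) = 21.587
d((14, -10), (-13, 24)) = 43.4166
d((14, -10), (1, -14)) = 13.6015
d((14, -10), (-15, -15)) = 29.4279
d((14, -10), (-30, 12)) = 49.1935
d((14, -10), (-9, 26)) = 42.72
d((-5, -13), (19, 11)) = 33.9411
d((-5, -13), (-13, 24)) = 37.855
d((-5, -13), (1, -14)) = 6.0828
d((-5, -13), (-15, -15)) = 10.198
d((-5, -13), (-30, 12)) = 35.3553
d((-5, -13), (-9, 26)) = 39.2046
d((19, 11), (-13, 24)) = 34.5398
d((19, 11), (1, -14)) = 30.8058
d((19, 11), (-15, -15)) = 42.8019
d((19, 11), (-30, 12)) = 49.0102
d((19, 11), (-9, 26)) = 31.7648
d((-13, 24), (1, -14)) = 40.4969
d((-13, 24), (-15, -15)) = 39.0512
d((-13, 24), (-30, 12)) = 20.8087
d((-13, 24), (-9, 26)) = 4.4721 <-- minimum
d((1, -14), (-15, -15)) = 16.0312
d((1, -14), (-30, 12)) = 40.4599
d((1, -14), (-9, 26)) = 41.2311
d((-15, -15), (-30, 12)) = 30.8869
d((-15, -15), (-9, 26)) = 41.4367
d((-30, 12), (-9, 26)) = 25.2389

Closest pair: (-13, 24) and (-9, 26) with distance 4.4721

The closest pair is (-13, 24) and (-9, 26) with Euclidean distance 4.4721. For 8 points, brute-force pairwise comparison is shown above. For large n, the divide-and-conquer algorithm (sort by x, recurse on halves, check the dividing strip) achieves O(n log n).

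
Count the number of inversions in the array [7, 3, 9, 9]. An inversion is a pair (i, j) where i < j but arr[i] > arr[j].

Finding inversions in [7, 3, 9, 9]:

(0, 1): arr[0]=7 > arr[1]=3

Total inversions: 1

The array has 1 inversion(s): (0,1). Each pair (i,j) satisfies i < j and arr[i] > arr[j].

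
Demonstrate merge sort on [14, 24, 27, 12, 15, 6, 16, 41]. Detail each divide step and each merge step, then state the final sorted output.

Merge sort trace:

Split: [14, 24, 27, 12, 15, 6, 16, 41] -> [14, 24, 27, 12] and [15, 6, 16, 41]
  Split: [14, 24, 27, 12] -> [14, 24] and [27, 12]
    Split: [14, 24] -> [14] and [24]
    Merge: [14] + [24] -> [14, 24]
    Split: [27, 12] -> [27] and [12]
    Merge: [27] + [12] -> [12, 27]
  Merge: [14, 24] + [12, 27] -> [12, 14, 24, 27]
  Split: [15, 6, 16, 41] -> [15, 6] and [16, 41]
    Split: [15, 6] -> [15] and [6]
    Merge: [15] + [6] -> [6, 15]
    Split: [16, 41] -> [16] and [41]
    Merge: [16] + [41] -> [16, 41]
  Merge: [6, 15] + [16, 41] -> [6, 15, 16, 41]
Merge: [12, 14, 24, 27] + [6, 15, 16, 41] -> [6, 12, 14, 15, 16, 24, 27, 41]

Final sorted array: [6, 12, 14, 15, 16, 24, 27, 41]

The merge sort proceeds by recursively splitting the array and merging sorted halves.
After all merges, the sorted array is [6, 12, 14, 15, 16, 24, 27, 41].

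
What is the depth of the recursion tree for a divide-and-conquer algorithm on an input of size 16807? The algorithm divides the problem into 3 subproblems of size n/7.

For divide and conquer with division factor 7:

Problem sizes at each level:
Level 0: 16807
Level 1: 2401
Level 2: 343
Level 3: 49
Level 4: 7
Level 5: 1

The root is level 0 and the size-1 base case is level 5 (the tree spans levels 0 through 5, i.e. 6 levels counting the root), so the depth is the number of divisions: log_7(16807) = 5

The recursion tree depth is log_7(16807) = 5. At each level, the problem size is divided by 7, so it takes 5 divisions to reduce to a base case of size 1. The algorithm makes 3 recursive calls at each level.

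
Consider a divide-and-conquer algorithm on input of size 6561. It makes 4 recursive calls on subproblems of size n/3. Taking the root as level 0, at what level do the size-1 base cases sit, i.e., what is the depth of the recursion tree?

For divide and conquer with division factor 3:

Problem sizes at each level:
Level 0: 6561
Level 1: 2187
Level 2: 729
Level 3: 243
Level 4: 81
Level 5: 27
Level 6: 9
Level 7: 3
Level 8: 1

The root is level 0 and the size-1 base case is level 8 (the tree spans levels 0 through 8, i.e. 9 levels counting the root), so the depth is the number of divisions: log_3(6561) = 8

The recursion tree depth is log_3(6561) = 8. At each level, the problem size is divided by 3, so it takes 8 divisions to reduce to a base case of size 1. The algorithm makes 4 recursive calls at each level.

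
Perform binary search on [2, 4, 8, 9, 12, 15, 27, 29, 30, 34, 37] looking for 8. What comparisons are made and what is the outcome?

Binary search for 8 in [2, 4, 8, 9, 12, 15, 27, 29, 30, 34, 37]:

lo=0, hi=10, mid=5, arr[mid]=15 -> 15 > 8, search left half
lo=0, hi=4, mid=2, arr[mid]=8 -> Found target at index 2!

Binary search finds 8 at index 2 after 2 comparisons. The search repeatedly halves the search space by comparing with the middle element.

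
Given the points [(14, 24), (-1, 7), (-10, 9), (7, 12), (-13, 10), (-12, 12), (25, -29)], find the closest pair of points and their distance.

Computing all pairwise distances among 7 points:

d((14, 24), (-1, 7)) = 22.6716
d((14, 24), (-10, 9)) = 28.3019
d((14, 24), (7, 12)) = 13.8924
d((14, 24), (-13, 10)) = 30.4138
d((14, 24), (-12, 12)) = 28.6356
d((14, 24), (25, -29)) = 54.1295
d((-1, 7), (-10, 9)) = 9.2195
d((-1, 7), (7, 12)) = 9.434
d((-1, 7), (-13, 10)) = 12.3693
d((-1, 7), (-12, 12)) = 12.083
d((-1, 7), (25, -29)) = 44.4072
d((-10, 9), (7, 12)) = 17.2627
d((-10, 9), (-13, 10)) = 3.1623
d((-10, 9), (-12, 12)) = 3.6056
d((-10, 9), (25, -29)) = 51.6624
d((7, 12), (-13, 10)) = 20.0998
d((7, 12), (-12, 12)) = 19.0
d((7, 12), (25, -29)) = 44.7772
d((-13, 10), (-12, 12)) = 2.2361 <-- minimum
d((-13, 10), (25, -29)) = 54.4518
d((-12, 12), (25, -29)) = 55.2268

Closest pair: (-13, 10) and (-12, 12) with distance 2.2361

The closest pair is (-13, 10) and (-12, 12) with Euclidean distance 2.2361. For 7 points, brute-force pairwise comparison is shown above. For large n, the divide-and-conquer algorithm (sort by x, recurse on halves, check the dividing strip) achieves O(n log n).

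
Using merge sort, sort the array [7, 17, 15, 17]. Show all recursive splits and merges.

Merge sort trace:

Split: [7, 17, 15, 17] -> [7, 17] and [15, 17]
  Split: [7, 17] -> [7] and [17]
  Merge: [7] + [17] -> [7, 17]
  Split: [15, 17] -> [15] and [17]
  Merge: [15] + [17] -> [15, 17]
Merge: [7, 17] + [15, 17] -> [7, 15, 17, 17]

Final sorted array: [7, 15, 17, 17]

The merge sort proceeds by recursively splitting the array and merging sorted halves.
After all merges, the sorted array is [7, 15, 17, 17].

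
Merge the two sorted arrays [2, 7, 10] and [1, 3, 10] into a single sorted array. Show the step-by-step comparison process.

Merging process:

Compare 2 vs 1: take 1 from right. Merged: [1]
Compare 2 vs 3: take 2 from left. Merged: [1, 2]
Compare 7 vs 3: take 3 from right. Merged: [1, 2, 3]
Compare 7 vs 10: take 7 from left. Merged: [1, 2, 3, 7]
Compare 10 vs 10: take 10 from left. Merged: [1, 2, 3, 7, 10]
Append remaining from right: [10]. Merged: [1, 2, 3, 7, 10, 10]

Final merged array: [1, 2, 3, 7, 10, 10]
Total comparisons: 5

The merged array is [1, 2, 3, 7, 10, 10], requiring 5 comparisons. The merge step runs in O(n) time where n is the total number of elements.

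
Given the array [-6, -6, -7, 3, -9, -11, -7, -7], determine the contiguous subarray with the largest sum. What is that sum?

Using Kadane's algorithm on [-6, -6, -7, 3, -9, -11, -7, -7]:

Scanning through the array:
Position 1 (value -6): max_ending_here = -6, max_so_far = -6
Position 2 (value -7): max_ending_here = -7, max_so_far = -6
Position 3 (value 3): max_ending_here = 3, max_so_far = 3
Position 4 (value -9): max_ending_here = -6, max_so_far = 3
Position 5 (value -11): max_ending_here = -11, max_so_far = 3
Position 6 (value -7): max_ending_here = -7, max_so_far = 3
Position 7 (value -7): max_ending_here = -7, max_so_far = 3

Maximum subarray: [3]
Maximum sum: 3

The maximum subarray is [3] with sum 3. This subarray runs from index 3 to index 3.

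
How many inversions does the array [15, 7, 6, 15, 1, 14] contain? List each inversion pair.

Finding inversions in [15, 7, 6, 15, 1, 14]:

(0, 1): arr[0]=15 > arr[1]=7
(0, 2): arr[0]=15 > arr[2]=6
(0, 4): arr[0]=15 > arr[4]=1
(0, 5): arr[0]=15 > arr[5]=14
(1, 2): arr[1]=7 > arr[2]=6
(1, 4): arr[1]=7 > arr[4]=1
(2, 4): arr[2]=6 > arr[4]=1
(3, 4): arr[3]=15 > arr[4]=1
(3, 5): arr[3]=15 > arr[5]=14

Total inversions: 9

The array has 9 inversion(s): (0,1), (0,2), (0,4), (0,5), (1,2), (1,4), (2,4), (3,4), (3,5). Each pair (i,j) satisfies i < j and arr[i] > arr[j].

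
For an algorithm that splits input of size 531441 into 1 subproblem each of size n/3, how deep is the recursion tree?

For divide and conquer with division factor 3:

Problem sizes at each level:
Level 0: 531441
Level 1: 177147
Level 2: 59049
Level 3: 19683
Level 4: 6561
Level 5: 2187
Level 6: 729
Level 7: 243
Level 8: 81
Level 9: 27
Level 10: 9
Level 11: 3
Level 12: 1

The root is level 0 and the size-1 base case is level 12 (the tree spans levels 0 through 12, i.e. 13 levels counting the root), so the depth is the number of divisions: log_3(531441) = 12

The recursion tree depth is log_3(531441) = 12. At each level, the problem size is divided by 3, so it takes 12 divisions to reduce to a base case of size 1. The algorithm makes 1 recursive call at each level.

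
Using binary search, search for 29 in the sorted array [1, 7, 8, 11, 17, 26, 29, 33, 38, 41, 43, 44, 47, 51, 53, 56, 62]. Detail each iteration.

Binary search for 29 in [1, 7, 8, 11, 17, 26, 29, 33, 38, 41, 43, 44, 47, 51, 53, 56, 62]:

lo=0, hi=16, mid=8, arr[mid]=38 -> 38 > 29, search left half
lo=0, hi=7, mid=3, arr[mid]=11 -> 11 < 29, search right half
lo=4, hi=7, mid=5, arr[mid]=26 -> 26 < 29, search right half
lo=6, hi=7, mid=6, arr[mid]=29 -> Found target at index 6!

Binary search finds 29 at index 6 after 4 comparisons. The search repeatedly halves the search space by comparing with the middle element.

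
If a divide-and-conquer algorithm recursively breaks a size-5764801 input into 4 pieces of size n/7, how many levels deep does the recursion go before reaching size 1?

For divide and conquer with division factor 7:

Problem sizes at each level:
Level 0: 5764801
Level 1: 823543
Level 2: 117649
Level 3: 16807
Level 4: 2401
Level 5: 343
Level 6: 49
Level 7: 7
Level 8: 1

The root is level 0 and the size-1 base case is level 8 (the tree spans levels 0 through 8, i.e. 9 levels counting the root), so the depth is the number of divisions: log_7(5764801) = 8

The recursion tree depth is log_7(5764801) = 8. At each level, the problem size is divided by 7, so it takes 8 divisions to reduce to a base case of size 1. The algorithm makes 4 recursive calls at each level.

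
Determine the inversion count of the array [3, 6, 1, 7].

Finding inversions in [3, 6, 1, 7]:

(0, 2): arr[0]=3 > arr[2]=1
(1, 2): arr[1]=6 > arr[2]=1

Total inversions: 2

The array has 2 inversion(s): (0,2), (1,2). Each pair (i,j) satisfies i < j and arr[i] > arr[j].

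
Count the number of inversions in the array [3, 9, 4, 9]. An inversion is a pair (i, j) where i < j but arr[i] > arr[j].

Finding inversions in [3, 9, 4, 9]:

(1, 2): arr[1]=9 > arr[2]=4

Total inversions: 1

The array has 1 inversion(s): (1,2). Each pair (i,j) satisfies i < j and arr[i] > arr[j].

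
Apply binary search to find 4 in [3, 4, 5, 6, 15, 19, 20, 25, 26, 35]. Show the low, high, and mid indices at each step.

Binary search for 4 in [3, 4, 5, 6, 15, 19, 20, 25, 26, 35]:

lo=0, hi=9, mid=4, arr[mid]=15 -> 15 > 4, search left half
lo=0, hi=3, mid=1, arr[mid]=4 -> Found target at index 1!

Binary search finds 4 at index 1 after 2 comparisons. The search repeatedly halves the search space by comparing with the middle element.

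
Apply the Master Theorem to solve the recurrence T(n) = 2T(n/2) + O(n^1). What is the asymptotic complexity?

Master Theorem for T(n) = 2T(n/2) + O(n^1):

a = 2, b = 2, c = 1
log_b(a) = log_2(2) = 1.0000

Case 2: c = 1 = log_2(2) = 1.0000
T(n) = O(n^1 log n) = O(n log n)

For T(n) = 2T(n/2) + O(n^1): log_2(2) = 1.0000. This is Case 2 of the Master Theorem (c = log_b(a), equal work at all levels), giving O(n log n).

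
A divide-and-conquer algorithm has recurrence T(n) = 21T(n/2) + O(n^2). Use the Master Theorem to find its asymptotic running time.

Master Theorem for T(n) = 21T(n/2) + O(n^2):

a = 21, b = 2, c = 2
log_b(a) = log_2(21) = 4.3923

Case 1: c = 2 < log_2(21) = 4.3923
T(n) = O(n^(log_2 21))

For T(n) = 21T(n/2) + O(n^2): log_2(21) = 4.3923. This is Case 1 of the Master Theorem (c < log_b(a), work dominated by leaves), giving O(n^(log_2 21)).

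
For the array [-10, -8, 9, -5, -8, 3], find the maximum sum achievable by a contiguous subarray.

Using Kadane's algorithm on [-10, -8, 9, -5, -8, 3]:

Scanning through the array:
Position 1 (value -8): max_ending_here = -8, max_so_far = -8
Position 2 (value 9): max_ending_here = 9, max_so_far = 9
Position 3 (value -5): max_ending_here = 4, max_so_far = 9
Position 4 (value -8): max_ending_here = -4, max_so_far = 9
Position 5 (value 3): max_ending_here = 3, max_so_far = 9

Maximum subarray: [9]
Maximum sum: 9

The maximum subarray is [9] with sum 9. This subarray runs from index 2 to index 2.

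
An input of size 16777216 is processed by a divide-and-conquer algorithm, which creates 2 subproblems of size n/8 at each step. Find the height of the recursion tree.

For divide and conquer with division factor 8:

Problem sizes at each level:
Level 0: 16777216
Level 1: 2097152
Level 2: 262144
Level 3: 32768
Level 4: 4096
Level 5: 512
Level 6: 64
Level 7: 8
Level 8: 1

The root is level 0 and the size-1 base case is level 8 (the tree spans levels 0 through 8, i.e. 9 levels counting the root), so the depth is the number of divisions: log_8(16777216) = 8

The recursion tree depth is log_8(16777216) = 8. At each level, the problem size is divided by 8, so it takes 8 divisions to reduce to a base case of size 1. The algorithm makes 2 recursive calls at each level.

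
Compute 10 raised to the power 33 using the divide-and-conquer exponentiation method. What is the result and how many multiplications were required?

Computing 10^33 by squaring (build up from 10^1; each line after the first costs one multiplication):

10^1 = 10
10^2 = (10^1)^2 = 10^2 = 100
10^4 = (10^2)^2 = 100^2 = 10000
10^8 = (10^4)^2 = 10000^2 = 100000000
10^16 = (10^8)^2 = 100000000^2 = 10000000000000000
10^32 = (10^16)^2 = 10000000000000000^2 = 100000000000000000000000000000000
10^33 = 10 * 10^32 = 10 * 100000000000000000000000000000000 = 1000000000000000000000000000000000

Result: 1000000000000000000000000000000000
Multiplications needed: 6 (6 lines after 10^1)

10^33 = 1000000000000000000000000000000000. Using exponentiation by squaring, this requires 6 multiplications. The key idea: if the exponent is even, square the half-power; if odd, multiply by the base once.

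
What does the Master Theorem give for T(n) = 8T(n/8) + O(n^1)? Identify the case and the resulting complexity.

Master Theorem for T(n) = 8T(n/8) + O(n^1):

a = 8, b = 8, c = 1
log_b(a) = log_8(8) = 1.0000

Case 2: c = 1 = log_8(8) = 1.0000
T(n) = O(n^1 log n) = O(n log n)

For T(n) = 8T(n/8) + O(n^1): log_8(8) = 1.0000. This is Case 2 of the Master Theorem (c = log_b(a), equal work at all levels), giving O(n log n).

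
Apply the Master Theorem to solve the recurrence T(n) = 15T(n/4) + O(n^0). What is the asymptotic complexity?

Master Theorem for T(n) = 15T(n/4) + O(n^0):

a = 15, b = 4, c = 0
log_b(a) = log_4(15) = 1.9534

Case 1: c = 0 < log_4(15) = 1.9534
T(n) = O(n^(log_4 15))

For T(n) = 15T(n/4) + O(n^0): log_4(15) = 1.9534. This is Case 1 of the Master Theorem (c < log_b(a), work dominated by leaves), giving O(n^(log_4 15)).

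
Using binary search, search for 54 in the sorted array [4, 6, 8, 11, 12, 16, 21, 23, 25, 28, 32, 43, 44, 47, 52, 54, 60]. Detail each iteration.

Binary search for 54 in [4, 6, 8, 11, 12, 16, 21, 23, 25, 28, 32, 43, 44, 47, 52, 54, 60]:

lo=0, hi=16, mid=8, arr[mid]=25 -> 25 < 54, search right half
lo=9, hi=16, mid=12, arr[mid]=44 -> 44 < 54, search right half
lo=13, hi=16, mid=14, arr[mid]=52 -> 52 < 54, search right half
lo=15, hi=16, mid=15, arr[mid]=54 -> Found target at index 15!

Binary search finds 54 at index 15 after 4 comparisons. The search repeatedly halves the search space by comparing with the middle element.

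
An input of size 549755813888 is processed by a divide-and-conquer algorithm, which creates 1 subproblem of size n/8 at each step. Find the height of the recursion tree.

For divide and conquer with division factor 8:

Problem sizes at each level:
Level 0: 549755813888
Level 1: 68719476736
Level 2: 8589934592
Level 3: 1073741824
Level 4: 134217728
Level 5: 16777216
Level 6: 2097152
Level 7: 262144
Level 8: 32768
Level 9: 4096
Level 10: 512
Level 11: 64
Level 12: 8
Level 13: 1

The root is level 0 and the size-1 base case is level 13 (the tree spans levels 0 through 13, i.e. 14 levels counting the root), so the depth is the number of divisions: log_8(549755813888) = 13

The recursion tree depth is log_8(549755813888) = 13. At each level, the problem size is divided by 8, so it takes 13 divisions to reduce to a base case of size 1. The algorithm makes 1 recursive call at each level.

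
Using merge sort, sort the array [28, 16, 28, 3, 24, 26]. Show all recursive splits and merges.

Merge sort trace:

Split: [28, 16, 28, 3, 24, 26] -> [28, 16, 28] and [3, 24, 26]
  Split: [28, 16, 28] -> [28] and [16, 28]
    Split: [16, 28] -> [16] and [28]
    Merge: [16] + [28] -> [16, 28]
  Merge: [28] + [16, 28] -> [16, 28, 28]
  Split: [3, 24, 26] -> [3] and [24, 26]
    Split: [24, 26] -> [24] and [26]
    Merge: [24] + [26] -> [24, 26]
  Merge: [3] + [24, 26] -> [3, 24, 26]
Merge: [16, 28, 28] + [3, 24, 26] -> [3, 16, 24, 26, 28, 28]

Final sorted array: [3, 16, 24, 26, 28, 28]

The merge sort proceeds by recursively splitting the array and merging sorted halves.
After all merges, the sorted array is [3, 16, 24, 26, 28, 28].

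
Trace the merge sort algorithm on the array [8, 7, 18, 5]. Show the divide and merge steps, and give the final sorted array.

Merge sort trace:

Split: [8, 7, 18, 5] -> [8, 7] and [18, 5]
  Split: [8, 7] -> [8] and [7]
  Merge: [8] + [7] -> [7, 8]
  Split: [18, 5] -> [18] and [5]
  Merge: [18] + [5] -> [5, 18]
Merge: [7, 8] + [5, 18] -> [5, 7, 8, 18]

Final sorted array: [5, 7, 8, 18]

The merge sort proceeds by recursively splitting the array and merging sorted halves.
After all merges, the sorted array is [5, 7, 8, 18].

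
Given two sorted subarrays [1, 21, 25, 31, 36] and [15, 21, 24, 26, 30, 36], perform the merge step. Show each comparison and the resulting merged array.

Merging process:

Compare 1 vs 15: take 1 from left. Merged: [1]
Compare 21 vs 15: take 15 from right. Merged: [1, 15]
Compare 21 vs 21: take 21 from left. Merged: [1, 15, 21]
Compare 25 vs 21: take 21 from right. Merged: [1, 15, 21, 21]
Compare 25 vs 24: take 24 from right. Merged: [1, 15, 21, 21, 24]
Compare 25 vs 26: take 25 from left. Merged: [1, 15, 21, 21, 24, 25]
Compare 31 vs 26: take 26 from right. Merged: [1, 15, 21, 21, 24, 25, 26]
Compare 31 vs 30: take 30 from right. Merged: [1, 15, 21, 21, 24, 25, 26, 30]
Compare 31 vs 36: take 31 from left. Merged: [1, 15, 21, 21, 24, 25, 26, 30, 31]
Compare 36 vs 36: take 36 from left. Merged: [1, 15, 21, 21, 24, 25, 26, 30, 31, 36]
Append remaining from right: [36]. Merged: [1, 15, 21, 21, 24, 25, 26, 30, 31, 36, 36]

Final merged array: [1, 15, 21, 21, 24, 25, 26, 30, 31, 36, 36]
Total comparisons: 10

The merged array is [1, 15, 21, 21, 24, 25, 26, 30, 31, 36, 36], requiring 10 comparisons. The merge step runs in O(n) time where n is the total number of elements.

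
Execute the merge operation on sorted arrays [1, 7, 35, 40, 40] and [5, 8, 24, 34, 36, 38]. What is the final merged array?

Merging process:

Compare 1 vs 5: take 1 from left. Merged: [1]
Compare 7 vs 5: take 5 from right. Merged: [1, 5]
Compare 7 vs 8: take 7 from left. Merged: [1, 5, 7]
Compare 35 vs 8: take 8 from right. Merged: [1, 5, 7, 8]
Compare 35 vs 24: take 24 from right. Merged: [1, 5, 7, 8, 24]
Compare 35 vs 34: take 34 from right. Merged: [1, 5, 7, 8, 24, 34]
Compare 35 vs 36: take 35 from left. Merged: [1, 5, 7, 8, 24, 34, 35]
Compare 40 vs 36: take 36 from right. Merged: [1, 5, 7, 8, 24, 34, 35, 36]
Compare 40 vs 38: take 38 from right. Merged: [1, 5, 7, 8, 24, 34, 35, 36, 38]
Append remaining from left: [40, 40]. Merged: [1, 5, 7, 8, 24, 34, 35, 36, 38, 40, 40]

Final merged array: [1, 5, 7, 8, 24, 34, 35, 36, 38, 40, 40]
Total comparisons: 9

The merged array is [1, 5, 7, 8, 24, 34, 35, 36, 38, 40, 40], requiring 9 comparisons. The merge step runs in O(n) time where n is the total number of elements.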